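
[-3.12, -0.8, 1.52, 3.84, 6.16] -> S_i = -3.12 + 2.32*i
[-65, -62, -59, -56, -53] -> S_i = -65 + 3*i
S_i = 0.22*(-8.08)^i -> [0.22, -1.78, 14.36, -116.05, 937.71]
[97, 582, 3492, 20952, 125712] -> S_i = 97*6^i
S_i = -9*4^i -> [-9, -36, -144, -576, -2304]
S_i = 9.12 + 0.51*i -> [9.12, 9.63, 10.14, 10.65, 11.16]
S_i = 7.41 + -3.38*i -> [7.41, 4.03, 0.65, -2.73, -6.11]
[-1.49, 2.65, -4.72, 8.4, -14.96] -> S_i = -1.49*(-1.78)^i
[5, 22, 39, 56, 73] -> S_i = 5 + 17*i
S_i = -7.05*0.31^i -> [-7.05, -2.19, -0.68, -0.21, -0.07]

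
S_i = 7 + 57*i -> [7, 64, 121, 178, 235]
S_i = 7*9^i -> [7, 63, 567, 5103, 45927]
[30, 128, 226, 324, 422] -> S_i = 30 + 98*i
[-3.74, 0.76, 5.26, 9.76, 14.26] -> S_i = -3.74 + 4.50*i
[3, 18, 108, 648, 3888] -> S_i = 3*6^i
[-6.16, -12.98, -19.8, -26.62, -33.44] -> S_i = -6.16 + -6.82*i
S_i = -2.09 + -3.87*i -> [-2.09, -5.96, -9.83, -13.7, -17.57]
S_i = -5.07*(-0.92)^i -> [-5.07, 4.66, -4.29, 3.95, -3.63]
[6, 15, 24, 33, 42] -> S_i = 6 + 9*i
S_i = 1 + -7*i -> [1, -6, -13, -20, -27]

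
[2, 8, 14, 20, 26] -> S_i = 2 + 6*i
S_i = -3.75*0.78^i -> [-3.75, -2.92, -2.28, -1.78, -1.39]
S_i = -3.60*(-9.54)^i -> [-3.6, 34.34, -327.64, 3125.7, -29819.2]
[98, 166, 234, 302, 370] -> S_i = 98 + 68*i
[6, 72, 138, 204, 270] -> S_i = 6 + 66*i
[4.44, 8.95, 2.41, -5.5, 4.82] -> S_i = Random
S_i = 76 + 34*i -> [76, 110, 144, 178, 212]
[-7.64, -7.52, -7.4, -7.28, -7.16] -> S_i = -7.64 + 0.12*i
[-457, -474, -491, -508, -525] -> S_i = -457 + -17*i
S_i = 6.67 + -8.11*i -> [6.67, -1.44, -9.55, -17.66, -25.77]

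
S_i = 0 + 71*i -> [0, 71, 142, 213, 284]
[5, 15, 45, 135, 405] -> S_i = 5*3^i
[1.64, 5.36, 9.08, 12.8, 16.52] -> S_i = 1.64 + 3.72*i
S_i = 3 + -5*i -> [3, -2, -7, -12, -17]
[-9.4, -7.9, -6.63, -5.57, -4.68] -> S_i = -9.40*0.84^i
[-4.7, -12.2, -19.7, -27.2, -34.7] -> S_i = -4.70 + -7.50*i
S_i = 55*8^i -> [55, 440, 3520, 28160, 225280]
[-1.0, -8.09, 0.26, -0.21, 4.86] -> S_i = Random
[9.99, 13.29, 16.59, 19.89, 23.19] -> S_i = 9.99 + 3.30*i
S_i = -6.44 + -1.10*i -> [-6.44, -7.54, -8.64, -9.74, -10.84]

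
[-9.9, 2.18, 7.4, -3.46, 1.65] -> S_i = Random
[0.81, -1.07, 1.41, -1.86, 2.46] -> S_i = 0.81*(-1.32)^i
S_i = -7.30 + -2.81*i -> [-7.3, -10.11, -12.92, -15.73, -18.54]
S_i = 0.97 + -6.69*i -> [0.97, -5.72, -12.41, -19.1, -25.79]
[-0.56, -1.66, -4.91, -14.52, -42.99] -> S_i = -0.56*2.96^i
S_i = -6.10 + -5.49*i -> [-6.1, -11.59, -17.08, -22.57, -28.06]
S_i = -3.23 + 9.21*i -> [-3.23, 5.98, 15.19, 24.4, 33.61]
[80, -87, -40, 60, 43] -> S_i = Random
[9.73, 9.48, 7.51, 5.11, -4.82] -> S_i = Random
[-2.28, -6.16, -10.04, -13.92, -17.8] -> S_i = -2.28 + -3.88*i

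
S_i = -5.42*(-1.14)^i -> [-5.42, 6.18, -7.04, 8.03, -9.15]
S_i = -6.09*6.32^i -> [-6.09, -38.49, -243.25, -1537.34, -9715.96]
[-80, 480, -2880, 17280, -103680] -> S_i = -80*-6^i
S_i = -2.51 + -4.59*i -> [-2.51, -7.1, -11.69, -16.28, -20.87]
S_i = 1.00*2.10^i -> [1.0, 2.1, 4.41, 9.26, 19.45]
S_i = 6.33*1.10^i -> [6.33, 6.96, 7.66, 8.43, 9.27]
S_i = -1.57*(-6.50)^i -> [-1.57, 10.2, -66.33, 431.16, -2802.55]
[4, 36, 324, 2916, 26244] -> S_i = 4*9^i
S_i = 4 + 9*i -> [4, 13, 22, 31, 40]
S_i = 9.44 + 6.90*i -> [9.44, 16.34, 23.24, 30.14, 37.04]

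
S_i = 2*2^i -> [2, 4, 8, 16, 32]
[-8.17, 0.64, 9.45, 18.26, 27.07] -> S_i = -8.17 + 8.81*i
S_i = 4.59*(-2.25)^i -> [4.59, -10.33, 23.24, -52.28, 117.64]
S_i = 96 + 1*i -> [96, 97, 98, 99, 100]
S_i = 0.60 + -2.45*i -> [0.6, -1.85, -4.3, -6.75, -9.2]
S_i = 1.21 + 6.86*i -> [1.21, 8.07, 14.93, 21.79, 28.65]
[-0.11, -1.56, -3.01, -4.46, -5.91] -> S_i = -0.11 + -1.45*i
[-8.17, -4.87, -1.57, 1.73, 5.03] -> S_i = -8.17 + 3.30*i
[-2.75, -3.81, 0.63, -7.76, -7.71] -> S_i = Random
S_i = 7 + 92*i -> [7, 99, 191, 283, 375]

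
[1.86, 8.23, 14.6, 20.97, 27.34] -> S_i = 1.86 + 6.37*i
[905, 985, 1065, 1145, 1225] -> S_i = 905 + 80*i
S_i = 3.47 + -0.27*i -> [3.47, 3.2, 2.93, 2.66, 2.39]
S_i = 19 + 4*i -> [19, 23, 27, 31, 35]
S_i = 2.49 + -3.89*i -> [2.49, -1.4, -5.29, -9.18, -13.07]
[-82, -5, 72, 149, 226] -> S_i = -82 + 77*i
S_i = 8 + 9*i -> [8, 17, 26, 35, 44]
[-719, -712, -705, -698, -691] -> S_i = -719 + 7*i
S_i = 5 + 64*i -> [5, 69, 133, 197, 261]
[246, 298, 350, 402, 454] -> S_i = 246 + 52*i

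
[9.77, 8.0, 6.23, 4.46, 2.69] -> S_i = 9.77 + -1.77*i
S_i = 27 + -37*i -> [27, -10, -47, -84, -121]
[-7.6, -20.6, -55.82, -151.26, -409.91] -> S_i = -7.60*2.71^i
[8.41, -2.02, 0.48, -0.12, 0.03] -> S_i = 8.41*(-0.24)^i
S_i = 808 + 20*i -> [808, 828, 848, 868, 888]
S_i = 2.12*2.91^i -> [2.12, 6.17, 17.95, 52.24, 152.02]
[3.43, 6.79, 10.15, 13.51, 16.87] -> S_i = 3.43 + 3.36*i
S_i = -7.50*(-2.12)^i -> [-7.5, 15.9, -33.71, 71.46, -151.5]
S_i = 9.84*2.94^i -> [9.84, 28.93, 85.05, 250.06, 735.16]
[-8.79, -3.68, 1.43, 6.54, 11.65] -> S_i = -8.79 + 5.11*i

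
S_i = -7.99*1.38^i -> [-7.99, -11.03, -15.22, -21.0, -28.98]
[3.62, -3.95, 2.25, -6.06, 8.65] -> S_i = Random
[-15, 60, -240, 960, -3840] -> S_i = -15*-4^i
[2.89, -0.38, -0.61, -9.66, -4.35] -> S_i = Random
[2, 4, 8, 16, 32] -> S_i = 2*2^i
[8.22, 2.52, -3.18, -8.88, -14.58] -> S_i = 8.22 + -5.70*i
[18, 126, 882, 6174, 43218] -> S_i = 18*7^i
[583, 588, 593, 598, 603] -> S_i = 583 + 5*i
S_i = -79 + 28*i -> [-79, -51, -23, 5, 33]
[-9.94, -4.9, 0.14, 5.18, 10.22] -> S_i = -9.94 + 5.04*i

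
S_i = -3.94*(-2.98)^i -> [-3.94, 11.74, -34.99, 104.27, -310.71]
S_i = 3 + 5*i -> [3, 8, 13, 18, 23]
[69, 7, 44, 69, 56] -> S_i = Random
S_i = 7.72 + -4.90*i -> [7.72, 2.82, -2.08, -6.98, -11.88]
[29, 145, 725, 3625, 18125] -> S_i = 29*5^i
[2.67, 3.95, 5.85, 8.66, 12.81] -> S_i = 2.67*1.48^i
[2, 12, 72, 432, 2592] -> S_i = 2*6^i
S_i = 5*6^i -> [5, 30, 180, 1080, 6480]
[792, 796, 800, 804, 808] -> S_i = 792 + 4*i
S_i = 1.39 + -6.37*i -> [1.39, -4.98, -11.35, -17.72, -24.09]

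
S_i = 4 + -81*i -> [4, -77, -158, -239, -320]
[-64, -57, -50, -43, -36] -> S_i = -64 + 7*i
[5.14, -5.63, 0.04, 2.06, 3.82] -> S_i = Random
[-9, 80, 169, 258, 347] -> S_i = -9 + 89*i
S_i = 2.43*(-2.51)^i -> [2.43, -6.1, 15.31, -38.43, 96.45]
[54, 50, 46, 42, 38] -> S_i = 54 + -4*i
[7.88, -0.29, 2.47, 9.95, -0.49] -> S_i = Random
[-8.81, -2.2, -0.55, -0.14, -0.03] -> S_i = -8.81*0.25^i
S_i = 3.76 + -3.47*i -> [3.76, 0.29, -3.18, -6.65, -10.12]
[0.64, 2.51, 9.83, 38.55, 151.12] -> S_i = 0.64*3.92^i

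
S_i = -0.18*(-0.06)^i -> [-0.18, 0.01, -0.0, 0.0, -0.0]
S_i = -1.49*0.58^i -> [-1.49, -0.86, -0.5, -0.29, -0.17]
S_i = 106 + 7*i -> [106, 113, 120, 127, 134]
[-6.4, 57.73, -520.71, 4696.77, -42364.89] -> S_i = -6.40*(-9.02)^i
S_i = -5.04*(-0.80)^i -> [-5.04, 4.03, -3.23, 2.58, -2.06]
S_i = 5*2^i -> [5, 10, 20, 40, 80]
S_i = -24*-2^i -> [-24, 48, -96, 192, -384]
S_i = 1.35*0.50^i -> [1.35, 0.68, 0.34, 0.17, 0.08]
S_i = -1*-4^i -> [-1, 4, -16, 64, -256]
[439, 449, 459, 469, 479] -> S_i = 439 + 10*i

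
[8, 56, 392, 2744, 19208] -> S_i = 8*7^i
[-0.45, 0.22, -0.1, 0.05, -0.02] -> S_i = -0.45*(-0.48)^i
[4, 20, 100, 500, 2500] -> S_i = 4*5^i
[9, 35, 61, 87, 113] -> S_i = 9 + 26*i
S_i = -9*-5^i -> [-9, 45, -225, 1125, -5625]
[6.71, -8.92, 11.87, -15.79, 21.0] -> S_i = 6.71*(-1.33)^i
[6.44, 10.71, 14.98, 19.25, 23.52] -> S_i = 6.44 + 4.27*i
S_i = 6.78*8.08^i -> [6.78, 54.78, 442.64, 3576.55, 28898.49]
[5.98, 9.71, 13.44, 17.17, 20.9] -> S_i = 5.98 + 3.73*i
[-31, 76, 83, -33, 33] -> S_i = Random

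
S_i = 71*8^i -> [71, 568, 4544, 36352, 290816]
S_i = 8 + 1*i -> [8, 9, 10, 11, 12]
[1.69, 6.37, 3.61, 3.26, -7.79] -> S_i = Random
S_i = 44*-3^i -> [44, -132, 396, -1188, 3564]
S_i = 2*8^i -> [2, 16, 128, 1024, 8192]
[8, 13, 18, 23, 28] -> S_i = 8 + 5*i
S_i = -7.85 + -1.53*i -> [-7.85, -9.38, -10.91, -12.44, -13.97]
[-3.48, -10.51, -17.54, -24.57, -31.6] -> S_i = -3.48 + -7.03*i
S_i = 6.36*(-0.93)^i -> [6.36, -5.91, 5.5, -5.12, 4.76]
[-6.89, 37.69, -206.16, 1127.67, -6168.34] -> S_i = -6.89*(-5.47)^i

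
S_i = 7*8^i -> [7, 56, 448, 3584, 28672]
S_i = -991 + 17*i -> [-991, -974, -957, -940, -923]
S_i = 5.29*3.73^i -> [5.29, 19.73, 73.6, 274.53, 1023.98]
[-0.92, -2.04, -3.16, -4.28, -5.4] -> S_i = -0.92 + -1.12*i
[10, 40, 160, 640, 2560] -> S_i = 10*4^i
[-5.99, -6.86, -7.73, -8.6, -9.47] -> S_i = -5.99 + -0.87*i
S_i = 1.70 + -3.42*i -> [1.7, -1.72, -5.14, -8.56, -11.98]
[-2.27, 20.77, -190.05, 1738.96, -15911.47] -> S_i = -2.27*(-9.15)^i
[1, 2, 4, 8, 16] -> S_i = 1*2^i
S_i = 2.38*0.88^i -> [2.38, 2.09, 1.84, 1.62, 1.43]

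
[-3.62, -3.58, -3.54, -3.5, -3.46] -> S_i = -3.62 + 0.04*i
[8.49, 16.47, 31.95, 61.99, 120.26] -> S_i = 8.49*1.94^i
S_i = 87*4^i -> [87, 348, 1392, 5568, 22272]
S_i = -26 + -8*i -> [-26, -34, -42, -50, -58]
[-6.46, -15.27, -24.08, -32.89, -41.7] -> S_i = -6.46 + -8.81*i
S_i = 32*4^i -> [32, 128, 512, 2048, 8192]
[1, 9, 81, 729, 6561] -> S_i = 1*9^i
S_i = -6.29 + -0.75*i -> [-6.29, -7.04, -7.79, -8.54, -9.29]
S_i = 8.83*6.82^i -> [8.83, 60.22, 410.7, 2801.0, 19102.85]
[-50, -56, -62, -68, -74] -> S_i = -50 + -6*i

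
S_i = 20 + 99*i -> [20, 119, 218, 317, 416]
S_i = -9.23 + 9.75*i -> [-9.23, 0.52, 10.27, 20.02, 29.77]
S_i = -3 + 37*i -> [-3, 34, 71, 108, 145]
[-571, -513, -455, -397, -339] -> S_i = -571 + 58*i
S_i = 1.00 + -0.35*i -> [1.0, 0.65, 0.3, -0.05, -0.4]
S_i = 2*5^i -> [2, 10, 50, 250, 1250]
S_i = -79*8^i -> [-79, -632, -5056, -40448, -323584]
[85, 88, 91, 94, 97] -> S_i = 85 + 3*i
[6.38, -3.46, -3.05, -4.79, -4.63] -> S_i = Random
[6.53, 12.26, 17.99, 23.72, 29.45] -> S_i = 6.53 + 5.73*i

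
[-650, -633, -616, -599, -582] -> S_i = -650 + 17*i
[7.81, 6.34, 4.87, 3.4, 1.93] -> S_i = 7.81 + -1.47*i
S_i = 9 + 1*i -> [9, 10, 11, 12, 13]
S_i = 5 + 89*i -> [5, 94, 183, 272, 361]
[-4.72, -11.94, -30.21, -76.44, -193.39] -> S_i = -4.72*2.53^i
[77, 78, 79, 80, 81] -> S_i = 77 + 1*i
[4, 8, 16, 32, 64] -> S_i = 4*2^i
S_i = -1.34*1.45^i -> [-1.34, -1.94, -2.82, -4.09, -5.92]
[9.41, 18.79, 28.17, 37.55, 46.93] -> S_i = 9.41 + 9.38*i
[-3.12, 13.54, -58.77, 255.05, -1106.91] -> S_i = -3.12*(-4.34)^i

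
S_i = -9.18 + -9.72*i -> [-9.18, -18.9, -28.62, -38.34, -48.06]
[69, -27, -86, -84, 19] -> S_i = Random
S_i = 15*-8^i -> [15, -120, 960, -7680, 61440]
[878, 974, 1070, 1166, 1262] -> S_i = 878 + 96*i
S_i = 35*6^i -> [35, 210, 1260, 7560, 45360]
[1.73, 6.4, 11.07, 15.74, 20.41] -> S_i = 1.73 + 4.67*i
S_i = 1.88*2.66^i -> [1.88, 5.0, 13.3, 35.38, 94.12]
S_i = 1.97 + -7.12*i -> [1.97, -5.15, -12.27, -19.39, -26.51]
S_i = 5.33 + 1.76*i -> [5.33, 7.09, 8.85, 10.61, 12.37]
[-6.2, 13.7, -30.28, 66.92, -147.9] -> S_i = -6.20*(-2.21)^i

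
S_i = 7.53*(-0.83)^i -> [7.53, -6.25, 5.19, -4.31, 3.57]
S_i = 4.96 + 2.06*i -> [4.96, 7.02, 9.08, 11.14, 13.2]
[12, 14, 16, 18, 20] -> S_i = 12 + 2*i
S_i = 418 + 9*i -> [418, 427, 436, 445, 454]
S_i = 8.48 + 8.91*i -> [8.48, 17.39, 26.3, 35.21, 44.12]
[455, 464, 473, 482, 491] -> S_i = 455 + 9*i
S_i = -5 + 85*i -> [-5, 80, 165, 250, 335]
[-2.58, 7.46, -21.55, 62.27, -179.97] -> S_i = -2.58*(-2.89)^i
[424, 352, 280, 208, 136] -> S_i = 424 + -72*i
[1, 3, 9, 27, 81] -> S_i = 1*3^i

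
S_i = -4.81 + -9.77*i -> [-4.81, -14.58, -24.35, -34.12, -43.89]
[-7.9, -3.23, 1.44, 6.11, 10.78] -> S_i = -7.90 + 4.67*i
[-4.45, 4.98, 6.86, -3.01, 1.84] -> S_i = Random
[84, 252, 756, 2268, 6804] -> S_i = 84*3^i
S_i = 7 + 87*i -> [7, 94, 181, 268, 355]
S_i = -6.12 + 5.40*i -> [-6.12, -0.72, 4.68, 10.08, 15.48]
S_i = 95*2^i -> [95, 190, 380, 760, 1520]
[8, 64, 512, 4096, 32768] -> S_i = 8*8^i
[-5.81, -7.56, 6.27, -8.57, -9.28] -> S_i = Random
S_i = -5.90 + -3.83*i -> [-5.9, -9.73, -13.56, -17.39, -21.22]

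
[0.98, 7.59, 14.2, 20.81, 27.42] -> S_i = 0.98 + 6.61*i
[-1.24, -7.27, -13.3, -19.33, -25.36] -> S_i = -1.24 + -6.03*i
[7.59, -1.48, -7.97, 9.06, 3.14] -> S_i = Random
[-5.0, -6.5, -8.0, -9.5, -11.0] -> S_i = -5.00 + -1.50*i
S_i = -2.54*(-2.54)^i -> [-2.54, 6.45, -16.39, 41.62, -105.72]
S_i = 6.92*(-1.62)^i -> [6.92, -11.21, 18.16, -29.42, 47.66]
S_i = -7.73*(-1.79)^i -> [-7.73, 13.84, -24.77, 44.33, -79.36]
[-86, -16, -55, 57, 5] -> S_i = Random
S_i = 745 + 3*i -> [745, 748, 751, 754, 757]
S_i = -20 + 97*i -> [-20, 77, 174, 271, 368]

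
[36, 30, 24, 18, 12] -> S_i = 36 + -6*i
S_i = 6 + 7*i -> [6, 13, 20, 27, 34]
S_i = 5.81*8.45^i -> [5.81, 49.09, 414.85, 3505.47, 29621.22]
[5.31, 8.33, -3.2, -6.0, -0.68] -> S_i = Random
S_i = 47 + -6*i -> [47, 41, 35, 29, 23]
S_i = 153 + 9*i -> [153, 162, 171, 180, 189]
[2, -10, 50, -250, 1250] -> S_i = 2*-5^i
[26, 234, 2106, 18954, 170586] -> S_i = 26*9^i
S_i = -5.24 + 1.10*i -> [-5.24, -4.14, -3.04, -1.94, -0.84]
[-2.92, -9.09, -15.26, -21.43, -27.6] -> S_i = -2.92 + -6.17*i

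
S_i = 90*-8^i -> [90, -720, 5760, -46080, 368640]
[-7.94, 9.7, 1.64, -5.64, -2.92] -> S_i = Random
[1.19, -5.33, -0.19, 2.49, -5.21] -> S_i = Random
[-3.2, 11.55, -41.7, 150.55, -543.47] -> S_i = -3.20*(-3.61)^i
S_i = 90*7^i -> [90, 630, 4410, 30870, 216090]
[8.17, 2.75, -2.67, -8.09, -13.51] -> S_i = 8.17 + -5.42*i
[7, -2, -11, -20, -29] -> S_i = 7 + -9*i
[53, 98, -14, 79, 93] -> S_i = Random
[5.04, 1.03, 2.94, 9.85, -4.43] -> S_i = Random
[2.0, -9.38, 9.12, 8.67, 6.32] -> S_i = Random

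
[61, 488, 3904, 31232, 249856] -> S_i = 61*8^i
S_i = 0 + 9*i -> [0, 9, 18, 27, 36]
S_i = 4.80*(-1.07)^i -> [4.8, -5.14, 5.5, -5.88, 6.29]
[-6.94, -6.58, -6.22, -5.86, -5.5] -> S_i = -6.94 + 0.36*i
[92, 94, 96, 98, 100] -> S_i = 92 + 2*i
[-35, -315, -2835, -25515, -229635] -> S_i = -35*9^i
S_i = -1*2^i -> [-1, -2, -4, -8, -16]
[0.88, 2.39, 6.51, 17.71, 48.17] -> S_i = 0.88*2.72^i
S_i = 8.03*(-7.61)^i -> [8.03, -61.11, 465.03, -3538.91, 26931.1]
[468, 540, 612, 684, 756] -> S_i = 468 + 72*i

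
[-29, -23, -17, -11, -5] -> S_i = -29 + 6*i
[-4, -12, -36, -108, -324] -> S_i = -4*3^i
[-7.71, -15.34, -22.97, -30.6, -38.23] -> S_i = -7.71 + -7.63*i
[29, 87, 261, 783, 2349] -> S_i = 29*3^i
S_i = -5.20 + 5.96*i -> [-5.2, 0.76, 6.72, 12.68, 18.64]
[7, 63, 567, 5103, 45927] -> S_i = 7*9^i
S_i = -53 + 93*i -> [-53, 40, 133, 226, 319]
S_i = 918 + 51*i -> [918, 969, 1020, 1071, 1122]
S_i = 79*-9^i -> [79, -711, 6399, -57591, 518319]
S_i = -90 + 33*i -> [-90, -57, -24, 9, 42]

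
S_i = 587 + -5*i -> [587, 582, 577, 572, 567]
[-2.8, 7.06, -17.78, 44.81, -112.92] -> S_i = -2.80*(-2.52)^i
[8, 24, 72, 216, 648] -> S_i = 8*3^i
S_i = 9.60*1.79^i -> [9.6, 17.18, 30.76, 55.06, 98.56]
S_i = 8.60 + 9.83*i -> [8.6, 18.43, 28.26, 38.09, 47.92]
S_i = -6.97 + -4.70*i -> [-6.97, -11.67, -16.37, -21.07, -25.77]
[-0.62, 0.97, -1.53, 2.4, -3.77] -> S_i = -0.62*(-1.57)^i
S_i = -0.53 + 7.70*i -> [-0.53, 7.17, 14.87, 22.57, 30.27]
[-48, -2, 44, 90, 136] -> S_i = -48 + 46*i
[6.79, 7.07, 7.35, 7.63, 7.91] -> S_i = 6.79 + 0.28*i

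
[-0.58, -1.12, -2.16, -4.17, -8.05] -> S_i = -0.58*1.93^i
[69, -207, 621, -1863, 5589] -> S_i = 69*-3^i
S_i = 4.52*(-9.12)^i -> [4.52, -41.22, 375.95, -3428.65, 31269.27]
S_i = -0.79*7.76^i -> [-0.79, -6.13, -47.57, -369.16, -2864.67]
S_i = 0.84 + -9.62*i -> [0.84, -8.78, -18.4, -28.02, -37.64]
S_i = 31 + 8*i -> [31, 39, 47, 55, 63]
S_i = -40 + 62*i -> [-40, 22, 84, 146, 208]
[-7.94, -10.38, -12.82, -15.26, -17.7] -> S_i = -7.94 + -2.44*i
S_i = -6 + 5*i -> [-6, -1, 4, 9, 14]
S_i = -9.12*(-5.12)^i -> [-9.12, 46.69, -239.08, 1224.07, -6267.22]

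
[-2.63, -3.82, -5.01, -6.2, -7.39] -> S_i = -2.63 + -1.19*i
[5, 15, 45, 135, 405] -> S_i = 5*3^i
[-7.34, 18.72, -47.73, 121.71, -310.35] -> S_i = -7.34*(-2.55)^i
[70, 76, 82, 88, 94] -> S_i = 70 + 6*i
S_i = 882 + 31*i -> [882, 913, 944, 975, 1006]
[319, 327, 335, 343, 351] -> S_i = 319 + 8*i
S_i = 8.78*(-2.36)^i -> [8.78, -20.72, 48.9, -115.41, 272.36]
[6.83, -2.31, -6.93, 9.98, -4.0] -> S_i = Random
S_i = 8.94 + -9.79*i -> [8.94, -0.85, -10.64, -20.43, -30.22]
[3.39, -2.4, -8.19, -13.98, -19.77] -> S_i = 3.39 + -5.79*i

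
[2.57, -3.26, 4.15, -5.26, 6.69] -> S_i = 2.57*(-1.27)^i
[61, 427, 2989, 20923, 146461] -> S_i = 61*7^i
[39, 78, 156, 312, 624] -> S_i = 39*2^i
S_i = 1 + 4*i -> [1, 5, 9, 13, 17]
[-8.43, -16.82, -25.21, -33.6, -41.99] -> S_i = -8.43 + -8.39*i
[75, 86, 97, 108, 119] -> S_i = 75 + 11*i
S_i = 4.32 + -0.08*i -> [4.32, 4.24, 4.16, 4.08, 4.0]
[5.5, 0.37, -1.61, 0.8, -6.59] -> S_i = Random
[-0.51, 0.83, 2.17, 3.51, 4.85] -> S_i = -0.51 + 1.34*i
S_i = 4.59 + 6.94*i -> [4.59, 11.53, 18.47, 25.41, 32.35]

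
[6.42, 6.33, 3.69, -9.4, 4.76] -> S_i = Random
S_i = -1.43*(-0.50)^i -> [-1.43, 0.72, -0.36, 0.18, -0.09]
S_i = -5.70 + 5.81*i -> [-5.7, 0.11, 5.92, 11.73, 17.54]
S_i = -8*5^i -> [-8, -40, -200, -1000, -5000]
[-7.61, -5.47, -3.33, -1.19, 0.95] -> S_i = -7.61 + 2.14*i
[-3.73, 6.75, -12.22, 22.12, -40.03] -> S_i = -3.73*(-1.81)^i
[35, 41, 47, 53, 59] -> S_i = 35 + 6*i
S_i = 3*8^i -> [3, 24, 192, 1536, 12288]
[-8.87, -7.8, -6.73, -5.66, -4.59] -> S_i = -8.87 + 1.07*i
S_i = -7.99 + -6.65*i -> [-7.99, -14.64, -21.29, -27.94, -34.59]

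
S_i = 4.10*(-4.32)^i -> [4.1, -17.71, 76.52, -330.55, 1427.97]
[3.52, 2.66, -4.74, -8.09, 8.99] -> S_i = Random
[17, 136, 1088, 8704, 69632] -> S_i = 17*8^i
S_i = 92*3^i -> [92, 276, 828, 2484, 7452]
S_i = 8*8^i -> [8, 64, 512, 4096, 32768]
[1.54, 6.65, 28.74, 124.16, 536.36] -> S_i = 1.54*4.32^i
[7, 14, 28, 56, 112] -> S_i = 7*2^i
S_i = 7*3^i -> [7, 21, 63, 189, 567]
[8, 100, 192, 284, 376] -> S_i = 8 + 92*i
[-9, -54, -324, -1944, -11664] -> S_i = -9*6^i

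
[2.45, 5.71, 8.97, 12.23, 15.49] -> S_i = 2.45 + 3.26*i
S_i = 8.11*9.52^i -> [8.11, 77.21, 735.01, 6997.32, 66614.48]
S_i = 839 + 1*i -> [839, 840, 841, 842, 843]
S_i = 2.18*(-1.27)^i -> [2.18, -2.77, 3.52, -4.47, 5.67]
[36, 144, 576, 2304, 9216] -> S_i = 36*4^i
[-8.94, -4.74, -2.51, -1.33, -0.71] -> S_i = -8.94*0.53^i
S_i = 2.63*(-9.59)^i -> [2.63, -25.22, 241.88, -2319.59, 22244.89]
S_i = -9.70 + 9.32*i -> [-9.7, -0.38, 8.94, 18.26, 27.58]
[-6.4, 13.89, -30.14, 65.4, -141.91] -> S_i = -6.40*(-2.17)^i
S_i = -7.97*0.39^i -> [-7.97, -3.11, -1.21, -0.47, -0.18]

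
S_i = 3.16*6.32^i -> [3.16, 19.97, 126.22, 797.7, 5041.45]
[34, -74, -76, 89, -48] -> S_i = Random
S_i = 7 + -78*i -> [7, -71, -149, -227, -305]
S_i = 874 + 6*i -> [874, 880, 886, 892, 898]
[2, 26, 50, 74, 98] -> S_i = 2 + 24*i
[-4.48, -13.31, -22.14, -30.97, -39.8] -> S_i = -4.48 + -8.83*i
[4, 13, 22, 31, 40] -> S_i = 4 + 9*i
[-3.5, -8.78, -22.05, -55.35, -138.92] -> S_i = -3.50*2.51^i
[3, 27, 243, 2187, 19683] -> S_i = 3*9^i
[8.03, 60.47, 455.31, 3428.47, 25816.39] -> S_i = 8.03*7.53^i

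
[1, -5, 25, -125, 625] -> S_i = 1*-5^i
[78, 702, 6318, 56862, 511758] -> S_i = 78*9^i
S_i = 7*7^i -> [7, 49, 343, 2401, 16807]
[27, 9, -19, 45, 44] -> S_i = Random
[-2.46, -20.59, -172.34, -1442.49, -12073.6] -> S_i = -2.46*8.37^i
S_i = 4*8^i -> [4, 32, 256, 2048, 16384]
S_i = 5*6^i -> [5, 30, 180, 1080, 6480]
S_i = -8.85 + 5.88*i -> [-8.85, -2.97, 2.91, 8.79, 14.67]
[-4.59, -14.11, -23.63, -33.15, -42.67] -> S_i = -4.59 + -9.52*i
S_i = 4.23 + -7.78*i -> [4.23, -3.55, -11.33, -19.11, -26.89]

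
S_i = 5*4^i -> [5, 20, 80, 320, 1280]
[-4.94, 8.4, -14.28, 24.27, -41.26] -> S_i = -4.94*(-1.70)^i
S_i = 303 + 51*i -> [303, 354, 405, 456, 507]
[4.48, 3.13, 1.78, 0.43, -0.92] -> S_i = 4.48 + -1.35*i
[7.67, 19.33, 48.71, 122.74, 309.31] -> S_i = 7.67*2.52^i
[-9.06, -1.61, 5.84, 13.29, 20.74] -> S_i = -9.06 + 7.45*i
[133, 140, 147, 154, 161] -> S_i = 133 + 7*i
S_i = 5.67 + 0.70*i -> [5.67, 6.37, 7.07, 7.77, 8.47]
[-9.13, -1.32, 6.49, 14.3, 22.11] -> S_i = -9.13 + 7.81*i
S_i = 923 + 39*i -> [923, 962, 1001, 1040, 1079]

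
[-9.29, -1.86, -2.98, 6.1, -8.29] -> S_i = Random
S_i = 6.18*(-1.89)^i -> [6.18, -11.68, 22.08, -41.72, 78.86]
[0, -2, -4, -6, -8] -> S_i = 0 + -2*i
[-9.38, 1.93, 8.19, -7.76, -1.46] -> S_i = Random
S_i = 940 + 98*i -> [940, 1038, 1136, 1234, 1332]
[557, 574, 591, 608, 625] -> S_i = 557 + 17*i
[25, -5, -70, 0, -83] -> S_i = Random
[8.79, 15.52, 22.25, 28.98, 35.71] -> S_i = 8.79 + 6.73*i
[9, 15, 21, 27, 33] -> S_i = 9 + 6*i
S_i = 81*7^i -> [81, 567, 3969, 27783, 194481]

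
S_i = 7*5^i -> [7, 35, 175, 875, 4375]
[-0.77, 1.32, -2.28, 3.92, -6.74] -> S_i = -0.77*(-1.72)^i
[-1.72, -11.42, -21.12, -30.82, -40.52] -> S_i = -1.72 + -9.70*i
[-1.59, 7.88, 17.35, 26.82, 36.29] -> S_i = -1.59 + 9.47*i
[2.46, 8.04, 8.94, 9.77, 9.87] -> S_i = Random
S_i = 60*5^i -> [60, 300, 1500, 7500, 37500]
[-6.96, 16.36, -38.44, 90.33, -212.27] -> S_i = -6.96*(-2.35)^i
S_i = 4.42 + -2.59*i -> [4.42, 1.83, -0.76, -3.35, -5.94]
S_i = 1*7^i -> [1, 7, 49, 343, 2401]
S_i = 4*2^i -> [4, 8, 16, 32, 64]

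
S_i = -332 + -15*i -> [-332, -347, -362, -377, -392]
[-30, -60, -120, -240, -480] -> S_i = -30*2^i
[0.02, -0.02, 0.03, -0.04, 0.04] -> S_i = 0.02*(-1.22)^i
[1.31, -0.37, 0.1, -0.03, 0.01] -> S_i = 1.31*(-0.28)^i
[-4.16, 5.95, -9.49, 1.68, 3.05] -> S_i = Random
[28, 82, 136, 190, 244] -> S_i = 28 + 54*i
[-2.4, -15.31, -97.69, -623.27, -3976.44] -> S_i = -2.40*6.38^i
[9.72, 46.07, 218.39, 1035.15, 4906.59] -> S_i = 9.72*4.74^i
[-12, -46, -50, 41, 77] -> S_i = Random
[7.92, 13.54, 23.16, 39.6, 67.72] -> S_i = 7.92*1.71^i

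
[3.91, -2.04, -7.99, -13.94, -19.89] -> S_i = 3.91 + -5.95*i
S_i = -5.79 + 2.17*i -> [-5.79, -3.62, -1.45, 0.72, 2.89]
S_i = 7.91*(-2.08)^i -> [7.91, -16.45, 34.22, -71.18, 148.06]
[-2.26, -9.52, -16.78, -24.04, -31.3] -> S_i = -2.26 + -7.26*i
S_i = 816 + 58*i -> [816, 874, 932, 990, 1048]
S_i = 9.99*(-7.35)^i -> [9.99, -73.43, 539.68, -3966.68, 29155.12]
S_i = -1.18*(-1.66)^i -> [-1.18, 1.96, -3.25, 5.4, -8.96]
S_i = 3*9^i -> [3, 27, 243, 2187, 19683]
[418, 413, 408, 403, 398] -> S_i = 418 + -5*i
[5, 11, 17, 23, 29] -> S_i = 5 + 6*i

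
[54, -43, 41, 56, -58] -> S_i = Random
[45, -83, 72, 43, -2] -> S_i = Random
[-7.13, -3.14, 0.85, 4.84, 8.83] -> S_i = -7.13 + 3.99*i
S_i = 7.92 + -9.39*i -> [7.92, -1.47, -10.86, -20.25, -29.64]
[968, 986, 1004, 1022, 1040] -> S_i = 968 + 18*i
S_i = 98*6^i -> [98, 588, 3528, 21168, 127008]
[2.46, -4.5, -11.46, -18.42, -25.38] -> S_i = 2.46 + -6.96*i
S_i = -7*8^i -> [-7, -56, -448, -3584, -28672]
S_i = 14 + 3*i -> [14, 17, 20, 23, 26]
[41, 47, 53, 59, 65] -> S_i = 41 + 6*i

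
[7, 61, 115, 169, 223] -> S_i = 7 + 54*i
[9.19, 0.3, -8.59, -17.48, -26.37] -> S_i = 9.19 + -8.89*i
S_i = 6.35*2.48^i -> [6.35, 15.75, 39.06, 96.86, 240.2]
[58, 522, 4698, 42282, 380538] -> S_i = 58*9^i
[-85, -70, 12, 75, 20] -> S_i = Random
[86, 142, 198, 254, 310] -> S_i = 86 + 56*i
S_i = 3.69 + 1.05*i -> [3.69, 4.74, 5.79, 6.84, 7.89]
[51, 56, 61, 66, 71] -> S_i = 51 + 5*i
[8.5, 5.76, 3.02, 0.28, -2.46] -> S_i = 8.50 + -2.74*i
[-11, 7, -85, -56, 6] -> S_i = Random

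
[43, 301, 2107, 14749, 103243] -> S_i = 43*7^i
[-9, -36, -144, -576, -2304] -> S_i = -9*4^i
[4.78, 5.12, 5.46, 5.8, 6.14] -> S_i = 4.78 + 0.34*i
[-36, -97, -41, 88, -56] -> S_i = Random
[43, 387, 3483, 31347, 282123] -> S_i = 43*9^i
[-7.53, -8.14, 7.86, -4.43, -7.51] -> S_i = Random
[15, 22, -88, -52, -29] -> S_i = Random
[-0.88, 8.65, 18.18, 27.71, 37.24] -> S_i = -0.88 + 9.53*i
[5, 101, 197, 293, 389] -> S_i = 5 + 96*i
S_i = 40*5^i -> [40, 200, 1000, 5000, 25000]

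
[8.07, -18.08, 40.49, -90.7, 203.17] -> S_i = 8.07*(-2.24)^i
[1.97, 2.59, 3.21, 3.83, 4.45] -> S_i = 1.97 + 0.62*i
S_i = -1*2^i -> [-1, -2, -4, -8, -16]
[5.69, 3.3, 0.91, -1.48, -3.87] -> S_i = 5.69 + -2.39*i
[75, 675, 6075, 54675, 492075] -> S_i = 75*9^i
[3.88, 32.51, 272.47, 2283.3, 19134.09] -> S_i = 3.88*8.38^i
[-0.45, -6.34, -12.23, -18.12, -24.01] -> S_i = -0.45 + -5.89*i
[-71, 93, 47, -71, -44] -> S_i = Random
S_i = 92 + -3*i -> [92, 89, 86, 83, 80]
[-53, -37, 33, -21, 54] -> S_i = Random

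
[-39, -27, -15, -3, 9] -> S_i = -39 + 12*i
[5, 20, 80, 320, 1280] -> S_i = 5*4^i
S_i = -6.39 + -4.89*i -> [-6.39, -11.28, -16.17, -21.06, -25.95]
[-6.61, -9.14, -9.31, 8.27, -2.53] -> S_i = Random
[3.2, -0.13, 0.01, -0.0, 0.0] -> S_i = 3.20*(-0.04)^i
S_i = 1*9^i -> [1, 9, 81, 729, 6561]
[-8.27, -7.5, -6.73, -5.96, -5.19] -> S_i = -8.27 + 0.77*i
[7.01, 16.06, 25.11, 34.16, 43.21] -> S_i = 7.01 + 9.05*i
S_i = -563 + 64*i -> [-563, -499, -435, -371, -307]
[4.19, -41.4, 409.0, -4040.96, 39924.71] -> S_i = 4.19*(-9.88)^i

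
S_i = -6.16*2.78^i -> [-6.16, -17.12, -47.61, -132.35, -367.93]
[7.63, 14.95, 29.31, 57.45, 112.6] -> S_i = 7.63*1.96^i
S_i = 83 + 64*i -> [83, 147, 211, 275, 339]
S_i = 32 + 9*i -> [32, 41, 50, 59, 68]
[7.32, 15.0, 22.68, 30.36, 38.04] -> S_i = 7.32 + 7.68*i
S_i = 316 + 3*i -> [316, 319, 322, 325, 328]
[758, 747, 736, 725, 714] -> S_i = 758 + -11*i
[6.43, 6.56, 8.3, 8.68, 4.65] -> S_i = Random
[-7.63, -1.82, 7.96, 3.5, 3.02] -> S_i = Random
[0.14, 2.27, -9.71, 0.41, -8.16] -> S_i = Random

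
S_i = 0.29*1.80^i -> [0.29, 0.52, 0.94, 1.69, 3.04]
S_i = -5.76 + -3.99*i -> [-5.76, -9.75, -13.74, -17.73, -21.72]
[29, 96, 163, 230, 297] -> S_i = 29 + 67*i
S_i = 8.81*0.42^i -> [8.81, 3.7, 1.55, 0.65, 0.27]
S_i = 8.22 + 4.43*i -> [8.22, 12.65, 17.08, 21.51, 25.94]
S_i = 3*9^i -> [3, 27, 243, 2187, 19683]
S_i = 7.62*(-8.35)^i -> [7.62, -63.63, 531.29, -4436.23, 37042.55]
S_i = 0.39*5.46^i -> [0.39, 2.13, 11.63, 63.48, 346.61]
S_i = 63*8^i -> [63, 504, 4032, 32256, 258048]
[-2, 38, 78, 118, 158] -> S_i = -2 + 40*i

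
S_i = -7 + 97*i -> [-7, 90, 187, 284, 381]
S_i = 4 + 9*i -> [4, 13, 22, 31, 40]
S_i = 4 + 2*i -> [4, 6, 8, 10, 12]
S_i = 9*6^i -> [9, 54, 324, 1944, 11664]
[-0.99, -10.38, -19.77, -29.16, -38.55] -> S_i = -0.99 + -9.39*i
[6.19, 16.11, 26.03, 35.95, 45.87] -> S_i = 6.19 + 9.92*i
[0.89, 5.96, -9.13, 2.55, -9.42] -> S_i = Random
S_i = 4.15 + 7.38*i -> [4.15, 11.53, 18.91, 26.29, 33.67]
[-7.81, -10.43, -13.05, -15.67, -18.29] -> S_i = -7.81 + -2.62*i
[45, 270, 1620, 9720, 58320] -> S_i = 45*6^i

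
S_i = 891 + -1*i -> [891, 890, 889, 888, 887]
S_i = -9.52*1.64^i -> [-9.52, -15.61, -25.6, -41.99, -68.87]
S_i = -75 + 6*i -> [-75, -69, -63, -57, -51]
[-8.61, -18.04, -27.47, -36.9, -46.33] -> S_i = -8.61 + -9.43*i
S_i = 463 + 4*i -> [463, 467, 471, 475, 479]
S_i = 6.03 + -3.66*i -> [6.03, 2.37, -1.29, -4.95, -8.61]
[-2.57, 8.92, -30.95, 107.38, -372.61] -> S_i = -2.57*(-3.47)^i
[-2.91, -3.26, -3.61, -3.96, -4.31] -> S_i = -2.91 + -0.35*i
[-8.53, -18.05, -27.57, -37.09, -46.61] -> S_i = -8.53 + -9.52*i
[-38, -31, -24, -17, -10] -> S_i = -38 + 7*i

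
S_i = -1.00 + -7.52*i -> [-1.0, -8.52, -16.04, -23.56, -31.08]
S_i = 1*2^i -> [1, 2, 4, 8, 16]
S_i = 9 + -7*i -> [9, 2, -5, -12, -19]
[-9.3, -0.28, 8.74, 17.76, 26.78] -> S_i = -9.30 + 9.02*i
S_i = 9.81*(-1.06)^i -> [9.81, -10.4, 11.02, -11.68, 12.38]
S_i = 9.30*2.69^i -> [9.3, 25.02, 67.3, 181.03, 486.96]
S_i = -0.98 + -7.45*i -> [-0.98, -8.43, -15.88, -23.33, -30.78]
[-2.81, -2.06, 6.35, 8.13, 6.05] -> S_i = Random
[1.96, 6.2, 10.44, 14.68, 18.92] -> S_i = 1.96 + 4.24*i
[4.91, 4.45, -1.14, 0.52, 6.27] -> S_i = Random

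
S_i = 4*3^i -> [4, 12, 36, 108, 324]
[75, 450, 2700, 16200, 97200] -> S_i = 75*6^i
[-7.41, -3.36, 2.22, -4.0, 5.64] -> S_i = Random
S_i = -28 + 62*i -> [-28, 34, 96, 158, 220]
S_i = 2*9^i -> [2, 18, 162, 1458, 13122]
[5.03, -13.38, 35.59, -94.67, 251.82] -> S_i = 5.03*(-2.66)^i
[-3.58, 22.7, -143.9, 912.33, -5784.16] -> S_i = -3.58*(-6.34)^i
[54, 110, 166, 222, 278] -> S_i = 54 + 56*i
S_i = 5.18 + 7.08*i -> [5.18, 12.26, 19.34, 26.42, 33.5]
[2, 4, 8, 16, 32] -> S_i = 2*2^i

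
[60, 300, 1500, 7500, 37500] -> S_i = 60*5^i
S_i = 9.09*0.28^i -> [9.09, 2.55, 0.71, 0.2, 0.06]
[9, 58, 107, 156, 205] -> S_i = 9 + 49*i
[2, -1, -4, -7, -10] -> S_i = 2 + -3*i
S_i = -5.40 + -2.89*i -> [-5.4, -8.29, -11.18, -14.07, -16.96]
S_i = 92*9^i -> [92, 828, 7452, 67068, 603612]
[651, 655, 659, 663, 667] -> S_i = 651 + 4*i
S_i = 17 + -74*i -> [17, -57, -131, -205, -279]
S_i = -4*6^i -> [-4, -24, -144, -864, -5184]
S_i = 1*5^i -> [1, 5, 25, 125, 625]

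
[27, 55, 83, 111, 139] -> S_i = 27 + 28*i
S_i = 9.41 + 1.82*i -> [9.41, 11.23, 13.05, 14.87, 16.69]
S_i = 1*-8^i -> [1, -8, 64, -512, 4096]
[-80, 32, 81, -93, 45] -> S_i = Random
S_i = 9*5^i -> [9, 45, 225, 1125, 5625]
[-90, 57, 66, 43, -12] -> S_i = Random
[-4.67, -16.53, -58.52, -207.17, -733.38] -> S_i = -4.67*3.54^i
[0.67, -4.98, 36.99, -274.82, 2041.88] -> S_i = 0.67*(-7.43)^i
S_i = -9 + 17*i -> [-9, 8, 25, 42, 59]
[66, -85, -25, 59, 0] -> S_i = Random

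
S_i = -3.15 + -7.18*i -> [-3.15, -10.33, -17.51, -24.69, -31.87]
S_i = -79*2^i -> [-79, -158, -316, -632, -1264]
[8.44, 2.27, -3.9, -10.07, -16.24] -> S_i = 8.44 + -6.17*i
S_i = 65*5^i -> [65, 325, 1625, 8125, 40625]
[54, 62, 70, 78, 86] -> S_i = 54 + 8*i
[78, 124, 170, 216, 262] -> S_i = 78 + 46*i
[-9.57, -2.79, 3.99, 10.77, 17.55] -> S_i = -9.57 + 6.78*i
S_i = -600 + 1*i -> [-600, -599, -598, -597, -596]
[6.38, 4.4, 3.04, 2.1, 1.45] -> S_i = 6.38*0.69^i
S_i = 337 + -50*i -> [337, 287, 237, 187, 137]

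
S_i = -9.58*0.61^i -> [-9.58, -5.84, -3.56, -2.17, -1.33]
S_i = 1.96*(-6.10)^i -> [1.96, -11.96, 72.93, -444.88, 2713.78]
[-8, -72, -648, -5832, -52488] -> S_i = -8*9^i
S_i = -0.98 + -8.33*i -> [-0.98, -9.31, -17.64, -25.97, -34.3]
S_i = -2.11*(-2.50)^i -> [-2.11, 5.28, -13.19, 32.97, -82.42]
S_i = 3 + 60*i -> [3, 63, 123, 183, 243]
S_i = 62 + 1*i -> [62, 63, 64, 65, 66]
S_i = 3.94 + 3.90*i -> [3.94, 7.84, 11.74, 15.64, 19.54]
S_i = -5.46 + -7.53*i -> [-5.46, -12.99, -20.52, -28.05, -35.58]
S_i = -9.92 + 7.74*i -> [-9.92, -2.18, 5.56, 13.3, 21.04]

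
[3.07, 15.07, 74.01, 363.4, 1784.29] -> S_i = 3.07*4.91^i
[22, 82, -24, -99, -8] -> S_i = Random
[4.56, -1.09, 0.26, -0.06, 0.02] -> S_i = 4.56*(-0.24)^i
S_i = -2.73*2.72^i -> [-2.73, -7.43, -20.2, -54.94, -149.43]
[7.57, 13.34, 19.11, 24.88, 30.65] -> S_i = 7.57 + 5.77*i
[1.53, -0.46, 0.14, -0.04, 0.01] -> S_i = 1.53*(-0.30)^i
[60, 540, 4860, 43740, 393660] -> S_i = 60*9^i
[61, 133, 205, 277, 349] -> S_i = 61 + 72*i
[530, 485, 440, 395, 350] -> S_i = 530 + -45*i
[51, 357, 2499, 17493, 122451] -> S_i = 51*7^i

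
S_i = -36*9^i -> [-36, -324, -2916, -26244, -236196]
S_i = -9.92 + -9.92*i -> [-9.92, -19.84, -29.76, -39.68, -49.6]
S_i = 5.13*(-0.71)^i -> [5.13, -3.64, 2.59, -1.84, 1.3]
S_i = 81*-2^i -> [81, -162, 324, -648, 1296]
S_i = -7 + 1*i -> [-7, -6, -5, -4, -3]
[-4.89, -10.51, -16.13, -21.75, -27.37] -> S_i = -4.89 + -5.62*i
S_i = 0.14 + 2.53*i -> [0.14, 2.67, 5.2, 7.73, 10.26]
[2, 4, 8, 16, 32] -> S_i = 2*2^i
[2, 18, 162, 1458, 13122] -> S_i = 2*9^i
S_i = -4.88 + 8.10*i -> [-4.88, 3.22, 11.32, 19.42, 27.52]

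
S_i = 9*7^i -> [9, 63, 441, 3087, 21609]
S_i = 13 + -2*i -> [13, 11, 9, 7, 5]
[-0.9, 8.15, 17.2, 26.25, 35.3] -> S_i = -0.90 + 9.05*i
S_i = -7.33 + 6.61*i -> [-7.33, -0.72, 5.89, 12.5, 19.11]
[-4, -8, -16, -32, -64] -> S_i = -4*2^i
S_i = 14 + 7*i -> [14, 21, 28, 35, 42]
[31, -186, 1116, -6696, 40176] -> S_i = 31*-6^i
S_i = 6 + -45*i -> [6, -39, -84, -129, -174]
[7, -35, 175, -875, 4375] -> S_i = 7*-5^i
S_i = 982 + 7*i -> [982, 989, 996, 1003, 1010]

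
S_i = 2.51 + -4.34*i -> [2.51, -1.83, -6.17, -10.51, -14.85]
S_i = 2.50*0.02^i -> [2.5, 0.05, 0.0, 0.0, 0.0]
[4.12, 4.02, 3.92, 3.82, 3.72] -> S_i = 4.12 + -0.10*i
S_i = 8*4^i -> [8, 32, 128, 512, 2048]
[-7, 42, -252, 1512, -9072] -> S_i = -7*-6^i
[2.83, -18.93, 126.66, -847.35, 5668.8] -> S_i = 2.83*(-6.69)^i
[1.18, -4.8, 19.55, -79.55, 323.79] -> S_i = 1.18*(-4.07)^i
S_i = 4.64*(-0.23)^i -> [4.64, -1.07, 0.25, -0.06, 0.01]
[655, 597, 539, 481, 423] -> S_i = 655 + -58*i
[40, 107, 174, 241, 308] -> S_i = 40 + 67*i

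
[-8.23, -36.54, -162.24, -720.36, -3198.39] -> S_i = -8.23*4.44^i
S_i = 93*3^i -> [93, 279, 837, 2511, 7533]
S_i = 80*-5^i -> [80, -400, 2000, -10000, 50000]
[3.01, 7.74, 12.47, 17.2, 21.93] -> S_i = 3.01 + 4.73*i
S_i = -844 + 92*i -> [-844, -752, -660, -568, -476]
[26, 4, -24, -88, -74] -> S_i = Random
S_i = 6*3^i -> [6, 18, 54, 162, 486]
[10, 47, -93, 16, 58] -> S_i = Random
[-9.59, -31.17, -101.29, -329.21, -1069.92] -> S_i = -9.59*3.25^i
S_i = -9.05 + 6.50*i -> [-9.05, -2.55, 3.95, 10.45, 16.95]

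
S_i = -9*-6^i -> [-9, 54, -324, 1944, -11664]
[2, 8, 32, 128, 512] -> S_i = 2*4^i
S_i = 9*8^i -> [9, 72, 576, 4608, 36864]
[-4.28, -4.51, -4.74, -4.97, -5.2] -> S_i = -4.28 + -0.23*i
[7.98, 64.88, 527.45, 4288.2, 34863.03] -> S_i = 7.98*8.13^i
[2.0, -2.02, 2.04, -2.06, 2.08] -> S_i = 2.00*(-1.01)^i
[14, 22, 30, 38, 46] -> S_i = 14 + 8*i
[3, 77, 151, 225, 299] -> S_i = 3 + 74*i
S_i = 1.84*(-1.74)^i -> [1.84, -3.2, 5.57, -9.69, 16.87]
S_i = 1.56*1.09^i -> [1.56, 1.7, 1.85, 2.02, 2.2]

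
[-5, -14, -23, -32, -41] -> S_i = -5 + -9*i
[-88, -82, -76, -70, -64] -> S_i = -88 + 6*i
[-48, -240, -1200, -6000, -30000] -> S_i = -48*5^i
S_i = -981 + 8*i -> [-981, -973, -965, -957, -949]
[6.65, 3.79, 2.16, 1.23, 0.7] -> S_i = 6.65*0.57^i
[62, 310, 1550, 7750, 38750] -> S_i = 62*5^i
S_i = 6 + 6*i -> [6, 12, 18, 24, 30]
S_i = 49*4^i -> [49, 196, 784, 3136, 12544]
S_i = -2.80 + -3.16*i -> [-2.8, -5.96, -9.12, -12.28, -15.44]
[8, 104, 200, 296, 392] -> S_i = 8 + 96*i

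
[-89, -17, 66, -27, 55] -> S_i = Random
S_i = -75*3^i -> [-75, -225, -675, -2025, -6075]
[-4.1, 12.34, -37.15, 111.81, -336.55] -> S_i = -4.10*(-3.01)^i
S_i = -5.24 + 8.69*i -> [-5.24, 3.45, 12.14, 20.83, 29.52]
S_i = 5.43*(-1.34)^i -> [5.43, -7.28, 9.75, -13.07, 17.51]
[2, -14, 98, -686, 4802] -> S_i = 2*-7^i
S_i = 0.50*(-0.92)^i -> [0.5, -0.46, 0.42, -0.39, 0.36]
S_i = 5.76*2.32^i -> [5.76, 13.36, 31.0, 71.93, 166.87]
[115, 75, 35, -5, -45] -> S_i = 115 + -40*i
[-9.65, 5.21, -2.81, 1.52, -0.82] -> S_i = -9.65*(-0.54)^i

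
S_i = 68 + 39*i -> [68, 107, 146, 185, 224]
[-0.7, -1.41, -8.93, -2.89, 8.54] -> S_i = Random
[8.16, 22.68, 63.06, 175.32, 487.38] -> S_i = 8.16*2.78^i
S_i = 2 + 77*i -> [2, 79, 156, 233, 310]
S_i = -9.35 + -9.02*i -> [-9.35, -18.37, -27.39, -36.41, -45.43]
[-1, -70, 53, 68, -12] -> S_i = Random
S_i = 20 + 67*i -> [20, 87, 154, 221, 288]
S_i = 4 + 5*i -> [4, 9, 14, 19, 24]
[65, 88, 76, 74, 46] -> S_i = Random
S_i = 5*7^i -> [5, 35, 245, 1715, 12005]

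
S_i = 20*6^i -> [20, 120, 720, 4320, 25920]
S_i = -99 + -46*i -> [-99, -145, -191, -237, -283]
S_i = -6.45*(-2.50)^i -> [-6.45, 16.12, -40.31, 100.78, -251.95]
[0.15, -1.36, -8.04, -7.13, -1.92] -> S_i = Random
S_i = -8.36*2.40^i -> [-8.36, -20.06, -48.15, -115.57, -277.36]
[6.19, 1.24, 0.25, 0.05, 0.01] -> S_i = 6.19*0.20^i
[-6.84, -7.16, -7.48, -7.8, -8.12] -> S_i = -6.84 + -0.32*i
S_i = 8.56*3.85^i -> [8.56, 32.96, 126.88, 488.49, 1880.69]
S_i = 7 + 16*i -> [7, 23, 39, 55, 71]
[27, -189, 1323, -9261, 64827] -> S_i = 27*-7^i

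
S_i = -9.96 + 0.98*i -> [-9.96, -8.98, -8.0, -7.02, -6.04]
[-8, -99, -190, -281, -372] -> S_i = -8 + -91*i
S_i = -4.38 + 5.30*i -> [-4.38, 0.92, 6.22, 11.52, 16.82]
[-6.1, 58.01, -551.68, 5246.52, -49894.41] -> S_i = -6.10*(-9.51)^i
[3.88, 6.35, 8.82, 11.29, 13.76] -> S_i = 3.88 + 2.47*i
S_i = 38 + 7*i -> [38, 45, 52, 59, 66]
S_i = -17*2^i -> [-17, -34, -68, -136, -272]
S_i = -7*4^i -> [-7, -28, -112, -448, -1792]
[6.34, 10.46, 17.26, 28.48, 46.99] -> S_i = 6.34*1.65^i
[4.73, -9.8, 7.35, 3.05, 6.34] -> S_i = Random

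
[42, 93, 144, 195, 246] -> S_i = 42 + 51*i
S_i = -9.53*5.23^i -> [-9.53, -49.84, -260.67, -1363.32, -7130.17]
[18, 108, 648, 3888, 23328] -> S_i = 18*6^i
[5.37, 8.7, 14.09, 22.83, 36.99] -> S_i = 5.37*1.62^i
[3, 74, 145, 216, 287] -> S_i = 3 + 71*i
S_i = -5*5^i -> [-5, -25, -125, -625, -3125]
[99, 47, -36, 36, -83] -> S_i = Random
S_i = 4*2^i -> [4, 8, 16, 32, 64]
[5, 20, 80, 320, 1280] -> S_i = 5*4^i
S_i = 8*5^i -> [8, 40, 200, 1000, 5000]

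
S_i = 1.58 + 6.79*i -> [1.58, 8.37, 15.16, 21.95, 28.74]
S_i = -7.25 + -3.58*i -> [-7.25, -10.83, -14.41, -17.99, -21.57]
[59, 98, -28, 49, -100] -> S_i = Random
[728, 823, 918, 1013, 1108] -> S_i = 728 + 95*i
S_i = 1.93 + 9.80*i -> [1.93, 11.73, 21.53, 31.33, 41.13]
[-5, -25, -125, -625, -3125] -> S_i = -5*5^i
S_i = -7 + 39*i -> [-7, 32, 71, 110, 149]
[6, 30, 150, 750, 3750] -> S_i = 6*5^i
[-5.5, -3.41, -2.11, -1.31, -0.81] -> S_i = -5.50*0.62^i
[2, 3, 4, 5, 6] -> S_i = 2 + 1*i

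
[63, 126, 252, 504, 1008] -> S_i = 63*2^i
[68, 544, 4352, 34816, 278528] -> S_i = 68*8^i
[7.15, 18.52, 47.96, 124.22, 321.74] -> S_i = 7.15*2.59^i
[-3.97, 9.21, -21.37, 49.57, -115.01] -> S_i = -3.97*(-2.32)^i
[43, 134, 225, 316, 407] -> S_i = 43 + 91*i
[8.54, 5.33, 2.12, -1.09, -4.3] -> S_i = 8.54 + -3.21*i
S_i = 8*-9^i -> [8, -72, 648, -5832, 52488]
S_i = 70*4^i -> [70, 280, 1120, 4480, 17920]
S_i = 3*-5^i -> [3, -15, 75, -375, 1875]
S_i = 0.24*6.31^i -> [0.24, 1.51, 9.56, 60.3, 380.48]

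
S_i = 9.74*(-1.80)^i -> [9.74, -17.53, 31.56, -56.8, 102.25]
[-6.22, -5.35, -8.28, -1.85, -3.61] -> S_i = Random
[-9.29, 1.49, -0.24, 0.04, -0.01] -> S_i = -9.29*(-0.16)^i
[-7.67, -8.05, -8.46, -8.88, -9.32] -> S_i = -7.67*1.05^i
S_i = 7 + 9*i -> [7, 16, 25, 34, 43]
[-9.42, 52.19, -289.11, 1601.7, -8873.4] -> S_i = -9.42*(-5.54)^i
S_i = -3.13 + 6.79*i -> [-3.13, 3.66, 10.45, 17.24, 24.03]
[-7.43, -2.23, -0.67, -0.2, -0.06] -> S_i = -7.43*0.30^i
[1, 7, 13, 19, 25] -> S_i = 1 + 6*i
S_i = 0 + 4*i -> [0, 4, 8, 12, 16]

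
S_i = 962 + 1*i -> [962, 963, 964, 965, 966]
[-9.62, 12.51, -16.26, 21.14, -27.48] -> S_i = -9.62*(-1.30)^i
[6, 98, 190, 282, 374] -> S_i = 6 + 92*i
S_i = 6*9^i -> [6, 54, 486, 4374, 39366]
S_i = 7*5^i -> [7, 35, 175, 875, 4375]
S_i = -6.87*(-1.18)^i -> [-6.87, 8.11, -9.57, 11.29, -13.32]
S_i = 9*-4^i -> [9, -36, 144, -576, 2304]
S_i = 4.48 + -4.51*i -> [4.48, -0.03, -4.54, -9.05, -13.56]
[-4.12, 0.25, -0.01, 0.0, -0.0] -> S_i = -4.12*(-0.06)^i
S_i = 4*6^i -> [4, 24, 144, 864, 5184]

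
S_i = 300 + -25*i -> [300, 275, 250, 225, 200]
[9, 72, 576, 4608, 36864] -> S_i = 9*8^i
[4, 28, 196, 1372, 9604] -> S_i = 4*7^i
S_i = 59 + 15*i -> [59, 74, 89, 104, 119]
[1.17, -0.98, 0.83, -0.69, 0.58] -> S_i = 1.17*(-0.84)^i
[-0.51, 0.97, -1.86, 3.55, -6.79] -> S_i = -0.51*(-1.91)^i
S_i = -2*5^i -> [-2, -10, -50, -250, -1250]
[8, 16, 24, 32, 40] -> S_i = 8 + 8*i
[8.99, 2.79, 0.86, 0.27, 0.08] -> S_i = 8.99*0.31^i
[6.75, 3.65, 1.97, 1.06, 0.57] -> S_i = 6.75*0.54^i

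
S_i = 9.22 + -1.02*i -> [9.22, 8.2, 7.18, 6.16, 5.14]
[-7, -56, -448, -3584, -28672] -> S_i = -7*8^i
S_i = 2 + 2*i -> [2, 4, 6, 8, 10]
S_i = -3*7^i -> [-3, -21, -147, -1029, -7203]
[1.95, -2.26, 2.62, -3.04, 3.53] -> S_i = 1.95*(-1.16)^i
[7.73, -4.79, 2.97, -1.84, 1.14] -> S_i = 7.73*(-0.62)^i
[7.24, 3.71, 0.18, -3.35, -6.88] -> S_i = 7.24 + -3.53*i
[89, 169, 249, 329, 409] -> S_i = 89 + 80*i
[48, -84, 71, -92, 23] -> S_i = Random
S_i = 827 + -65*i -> [827, 762, 697, 632, 567]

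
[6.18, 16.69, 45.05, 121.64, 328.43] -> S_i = 6.18*2.70^i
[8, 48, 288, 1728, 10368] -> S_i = 8*6^i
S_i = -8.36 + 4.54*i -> [-8.36, -3.82, 0.72, 5.26, 9.8]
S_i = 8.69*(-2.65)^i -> [8.69, -23.03, 61.03, -161.72, 428.55]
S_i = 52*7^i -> [52, 364, 2548, 17836, 124852]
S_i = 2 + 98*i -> [2, 100, 198, 296, 394]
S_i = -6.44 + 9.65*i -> [-6.44, 3.21, 12.86, 22.51, 32.16]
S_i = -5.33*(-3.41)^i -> [-5.33, 18.18, -61.98, 211.34, -720.68]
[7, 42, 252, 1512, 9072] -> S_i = 7*6^i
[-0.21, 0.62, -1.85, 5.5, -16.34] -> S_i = -0.21*(-2.97)^i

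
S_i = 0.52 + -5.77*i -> [0.52, -5.25, -11.02, -16.79, -22.56]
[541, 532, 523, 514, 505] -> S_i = 541 + -9*i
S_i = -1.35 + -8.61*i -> [-1.35, -9.96, -18.57, -27.18, -35.79]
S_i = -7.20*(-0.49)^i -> [-7.2, 3.53, -1.73, 0.85, -0.42]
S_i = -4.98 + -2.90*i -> [-4.98, -7.88, -10.78, -13.68, -16.58]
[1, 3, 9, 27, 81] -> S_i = 1*3^i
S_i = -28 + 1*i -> [-28, -27, -26, -25, -24]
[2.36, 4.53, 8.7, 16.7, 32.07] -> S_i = 2.36*1.92^i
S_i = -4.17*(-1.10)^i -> [-4.17, 4.59, -5.05, 5.55, -6.11]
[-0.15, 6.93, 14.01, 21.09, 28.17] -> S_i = -0.15 + 7.08*i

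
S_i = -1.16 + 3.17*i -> [-1.16, 2.01, 5.18, 8.35, 11.52]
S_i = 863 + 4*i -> [863, 867, 871, 875, 879]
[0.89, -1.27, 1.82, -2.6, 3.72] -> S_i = 0.89*(-1.43)^i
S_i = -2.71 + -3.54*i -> [-2.71, -6.25, -9.79, -13.33, -16.87]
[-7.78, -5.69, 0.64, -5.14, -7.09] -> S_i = Random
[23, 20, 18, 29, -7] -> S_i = Random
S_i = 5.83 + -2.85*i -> [5.83, 2.98, 0.13, -2.72, -5.57]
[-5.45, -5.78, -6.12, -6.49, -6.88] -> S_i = -5.45*1.06^i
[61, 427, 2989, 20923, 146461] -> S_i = 61*7^i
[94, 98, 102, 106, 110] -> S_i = 94 + 4*i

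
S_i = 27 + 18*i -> [27, 45, 63, 81, 99]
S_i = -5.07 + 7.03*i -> [-5.07, 1.96, 8.99, 16.02, 23.05]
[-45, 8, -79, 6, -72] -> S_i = Random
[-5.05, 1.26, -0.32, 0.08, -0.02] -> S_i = -5.05*(-0.25)^i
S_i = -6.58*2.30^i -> [-6.58, -15.13, -34.81, -80.06, -184.14]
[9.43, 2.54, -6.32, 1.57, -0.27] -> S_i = Random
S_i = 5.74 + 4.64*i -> [5.74, 10.38, 15.02, 19.66, 24.3]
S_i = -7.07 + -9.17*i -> [-7.07, -16.24, -25.41, -34.58, -43.75]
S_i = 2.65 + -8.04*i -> [2.65, -5.39, -13.43, -21.47, -29.51]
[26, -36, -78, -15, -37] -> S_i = Random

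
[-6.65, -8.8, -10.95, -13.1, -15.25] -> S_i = -6.65 + -2.15*i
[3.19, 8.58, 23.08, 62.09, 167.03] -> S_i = 3.19*2.69^i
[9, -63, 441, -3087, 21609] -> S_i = 9*-7^i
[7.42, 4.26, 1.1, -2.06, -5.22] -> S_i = 7.42 + -3.16*i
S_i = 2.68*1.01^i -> [2.68, 2.71, 2.73, 2.76, 2.79]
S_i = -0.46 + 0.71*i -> [-0.46, 0.25, 0.96, 1.67, 2.38]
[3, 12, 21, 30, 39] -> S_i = 3 + 9*i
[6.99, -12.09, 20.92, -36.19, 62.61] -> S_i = 6.99*(-1.73)^i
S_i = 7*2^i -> [7, 14, 28, 56, 112]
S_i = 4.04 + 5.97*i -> [4.04, 10.01, 15.98, 21.95, 27.92]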